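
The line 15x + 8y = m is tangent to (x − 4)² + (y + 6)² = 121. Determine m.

m = −175 or m = 199

The line touches the circle iff its distance from (4, −6) is 11:
|15·4 + 8·(−6) − m| / √289 = 11
|m − (12)| = 11·17, so m = 199 or m = −175.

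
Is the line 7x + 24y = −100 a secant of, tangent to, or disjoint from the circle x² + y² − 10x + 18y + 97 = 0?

disjoint

Centre (5, −9), r² = 9. Distance² from centre to line = (−81)²/625 = 6561/625.
Since d² > r², the line lies outside the circle.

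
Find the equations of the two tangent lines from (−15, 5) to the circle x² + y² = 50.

x + y = −10 and x − 7y = −50

Write the tangent as mx − y + (5 − m·(−15)) = 0 and set its distance from the centre to 5√2:
[m·(15) − (−5)]² = 50(m² + 1)
7m² + 6m − 1 = 0, so m = −1 or m = 1/7.
Through (−15, 5) these give x + y = −10 and x − 7y = −50.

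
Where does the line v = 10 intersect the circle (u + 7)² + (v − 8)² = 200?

(−21, 10) and (7, 10)

Express v = 10 and substitute into the circle:
u² + 14u − 147 = 0
u = 7 or u = −21, giving (7, 10) and (−21, 10).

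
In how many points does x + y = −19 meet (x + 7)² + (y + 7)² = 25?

2

d² = (1·(−7) + 1·(−7) − (−19))²/2 = 25/2; r² = 25.
Since d² < r², the line cuts the circle twice.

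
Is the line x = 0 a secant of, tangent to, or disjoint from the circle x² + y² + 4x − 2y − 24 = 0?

Substituting the line into the circle gives y² − 2y − 24 = 0.
Δ = 4 − (−96) = 100.
Two real roots: the line is a secant.

secant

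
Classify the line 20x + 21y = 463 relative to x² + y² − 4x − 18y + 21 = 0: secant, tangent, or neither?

Substituting the line into the circle gives 841x² − 12724x + 48616 = 0.
Δ = 161900176 − 163544224 = −1644048.
No real roots: the line does not meet the circle.

neither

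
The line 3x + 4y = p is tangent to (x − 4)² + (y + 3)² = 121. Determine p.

For a tangent, require d(centre, line) = r = 11.
|3·4 + 4·(−3) − p| / √25 = 11
|p| = 11·5, so p = 55 or p = −55.

p = −55 or p = 55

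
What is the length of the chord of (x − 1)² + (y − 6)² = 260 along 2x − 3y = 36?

4√13

Centre (1, 6), r² = 260. Perpendicular distance d from centre to line = |−52| / √13 = 52/√13.
Chord = 2√(r² − d²) = 2·√(52) = 4√13.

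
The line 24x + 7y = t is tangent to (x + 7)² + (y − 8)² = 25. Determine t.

t = −237 or t = 13

The line touches the circle iff its distance from (−7, 8) is 5:
|24·(−7) + 7·8 − t| / √625 = 5
|t − (−112)| = 5·25, so t = 13 or t = −237.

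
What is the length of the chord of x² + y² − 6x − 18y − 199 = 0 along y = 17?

Substitute y = 17:
x² − 6x − 216 = 0
x = 18 or x = −12, giving (18, 17) and (−12, 17).
|(18, 17) − (−12, 17)| = √((30)² + (0)²) = 30.

30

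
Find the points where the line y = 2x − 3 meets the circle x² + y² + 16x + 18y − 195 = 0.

Substitute y = 2x − 3:
5x² + 40x − 240 = 0  ⟹  x² + 8x − 48 = 0
x = 4 or x = −12, giving (4, 5) and (−12, −27).

(−12, −27) and (4, 5)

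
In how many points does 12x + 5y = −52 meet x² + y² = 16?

1

Substituting the line into the circle gives 169x² + 1248x + 2304 = 0.
Discriminant = (1248)² − 4·169·(2304) = 0.
A repeated root: the line is tangent.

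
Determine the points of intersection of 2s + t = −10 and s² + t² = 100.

From the line, t = −2s − 10. Substituting:
5s² + 40s = 0  ⟹  s² + 8s = 0
s = 0 or s = −8, giving (0, −10) and (−8, 6).

(−8, 6) and (0, −10)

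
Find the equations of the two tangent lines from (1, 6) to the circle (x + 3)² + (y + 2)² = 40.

Let a tangent through (1, 6) have slope m. Its distance from (−3, −2) must equal 2√10:
(−4m − (−8))² = 40(m² + 1)
3m² + 8m − 3 = 0, so m = −3 or m = 1/3.
Through (1, 6) these give 3x + y = 9 and x − 3y = −17.

3x + y = 9 and x − 3y = −17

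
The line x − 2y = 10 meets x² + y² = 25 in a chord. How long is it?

2√5

Express y = (−10 + x)/2 and substitute into the circle:
5x² − 20x = 0  ⟹  x² − 4x = 0
x = 4 or x = 0, giving (4, −3) and (0, −5).
Chord length = distance between (4, −3) and (0, −5) = √20 = 2√5.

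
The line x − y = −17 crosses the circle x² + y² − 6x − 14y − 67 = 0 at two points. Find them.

Substitute y = x + 17:
2x² + 14x − 16 = 0  ⟹  x² + 7x − 8 = 0
x = 1 or x = −8, giving (1, 18) and (−8, 9).

(−8, 9) and (1, 18)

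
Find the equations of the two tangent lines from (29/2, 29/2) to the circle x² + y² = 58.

3x − 7y = −58 and 7x − 3y = 58

A line y − (29/2) = m(x − (29/2)) is tangent when its distance from (0, 0) is √58:
[m·(−29/2) − (−29/2)]² = 58(m² + 1)
21m² − 58m + 21 = 0, so m = 3/7 or m = 7/3.
With m = 3/7: 3x − 7y = −58. With m = 7/3: 7x − 3y = 58.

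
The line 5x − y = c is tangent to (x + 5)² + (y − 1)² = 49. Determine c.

c = −26 ± 7√26

Tangency holds when the distance from the centre (−5, 1) to the line equals the radius 7:
|5·(−5) − 1·1 − c| / √26 = 7
|c − (−26)| = 7√26.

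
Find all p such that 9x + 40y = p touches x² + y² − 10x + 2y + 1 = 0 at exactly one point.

p = −200 or p = 210

Tangency holds when the distance from the centre (5, −1) to the line equals the radius 5:
|9·5 + 40·(−1) − p| / √1681 = 5
|p − (5)| = 5·41, so p = 210 or p = −200.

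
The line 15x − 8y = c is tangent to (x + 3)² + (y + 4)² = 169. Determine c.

c = −234 or c = 208

The line touches the circle iff its distance from (−3, −4) is 13:
|15·(−3) − 8·(−4) − c| / √289 = 13
|c − (−13)| = 13·17, so c = 208 or c = −234.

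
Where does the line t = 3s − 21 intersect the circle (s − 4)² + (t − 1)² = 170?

Substitute t = 3s − 21:
10s² − 140s + 330 = 0  ⟹  s² − 14s + 33 = 0
s = 11 or s = 3, giving (11, 12) and (3, −12).

(3, −12) and (11, 12)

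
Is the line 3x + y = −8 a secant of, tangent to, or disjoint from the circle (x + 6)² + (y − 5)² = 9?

Substituting the line into the circle gives 10x² + 90x + 196 = 0.
Discriminant = (90)² − 4·10·(196) = 260 > 0.
Two real roots: the line is a secant.

secant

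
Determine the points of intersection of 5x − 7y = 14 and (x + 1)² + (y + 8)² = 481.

From the line, y = (−14 + 5x)/7. Substituting:
74x² + 518x − 21756 = 0  ⟹  x² + 7x − 294 = 0
x = 14 or x = −21, giving (14, 8) and (−21, −17).

(−21, −17) and (14, 8)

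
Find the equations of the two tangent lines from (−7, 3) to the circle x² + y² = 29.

2x − 5y = −29 and 5x + 2y = −29

Let a tangent through (−7, 3) have slope m. Its distance from (0, 0) must equal √29:
[m·(7) − (−3)]² = 29(m² + 1)
10m² + 21m − 10 = 0, so m = 2/5 or m = −5/2.
Through (−7, 3) these give 2x − 5y = −29 and 5x + 2y = −29.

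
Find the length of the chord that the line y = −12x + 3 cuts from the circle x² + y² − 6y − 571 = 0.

Express y = −12x + 3 and substitute into the circle:
145x² − 580 = 0  ⟹  x² − 4 = 0
x = 2 or x = −2, giving (2, −21) and (−2, 27).
|(2, −21) − (−2, 27)| = √((4)² + (−48)²) = 4√145.

4√145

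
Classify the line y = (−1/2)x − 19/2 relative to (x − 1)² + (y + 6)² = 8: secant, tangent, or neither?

neither

Substituting the line into the circle gives 5x² + 6x + 21 = 0.
Discriminant = (6)² − 4·5·(21) = −384 < 0.
No real roots: the line does not meet the circle.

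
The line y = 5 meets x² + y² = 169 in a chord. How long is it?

24

Centre (0, 0), r² = 169. Perpendicular distance d from centre to line = |−5| / √1 = 5.
Half the chord is √(r² − d²) = √(144), so the full chord is 24.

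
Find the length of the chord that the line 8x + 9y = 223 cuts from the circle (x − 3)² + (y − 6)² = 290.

The distance from (3, 6) to the line is 145/√145, and r² = 290.
Half the chord is √(r² − d²) = √(145), so the full chord is 2√145.

2√145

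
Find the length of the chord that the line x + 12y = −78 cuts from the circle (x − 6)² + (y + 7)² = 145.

The distance from (6, −7) to the line is 0/√145, and r² = 145.
Half the chord is √(r² − d²) = √(145), so the full chord is 2√145.

2√145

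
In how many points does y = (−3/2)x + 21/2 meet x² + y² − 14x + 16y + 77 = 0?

Substituting the line into the circle gives 13x² − 278x + 1421 = 0.
Δ = 77284 − 73892 = 3392.
Two real roots: the line is a secant.

2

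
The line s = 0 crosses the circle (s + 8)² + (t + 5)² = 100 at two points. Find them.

The line gives s = 0. Substituting into the circle:
t² + 10t − 11 = 0
t = 1 or t = −11, giving (0, 1) and (0, −11).

(0, −11) and (0, 1)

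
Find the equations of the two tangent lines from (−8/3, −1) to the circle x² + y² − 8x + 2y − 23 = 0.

A line y − (−1) = m(x − (−8/3)) is tangent when its distance from (4, −1) is 2√10:
[m·(20/3) − (0)]² = 40(m² + 1)
m² − 9 = 0, so m = −3 or m = 3.
Through (−8/3, −1) these give 3x + y = −9 and 3x − y = −7.

3x + y = −9 and 3x − y = −7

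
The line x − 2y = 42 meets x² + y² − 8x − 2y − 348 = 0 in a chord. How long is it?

6√5

Centre (4, 1), r² = 365. Perpendicular distance d from centre to line = |−40| / √5 = 40/√5.
Chord = 2√(r² − d²) = 2·√(45) = 6√5.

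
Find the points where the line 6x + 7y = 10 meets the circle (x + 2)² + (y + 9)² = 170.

(−3, 4) and (11, −8)

From the line, y = (10 − 6x)/7. Substituting:
85x² − 680x − 2805 = 0  ⟹  x² − 8x − 33 = 0
x = 11 or x = −3, giving (11, −8) and (−3, 4).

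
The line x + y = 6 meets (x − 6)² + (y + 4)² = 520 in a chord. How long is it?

Centre (6, −4), r² = 520. Perpendicular distance d from centre to line = |−4| / √2 = 4/√2.
Chord = 2√(r² − d²) = 2·√(512) = 32√2.

32√2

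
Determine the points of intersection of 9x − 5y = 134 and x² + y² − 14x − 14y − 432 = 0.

(6, −16) and (26, 20)

From the line, y = (−134 + 9x)/5. Substituting:
106x² − 3392x + 16536 = 0  ⟹  x² − 32x + 156 = 0
x = 26 or x = 6, giving (26, 20) and (6, −16).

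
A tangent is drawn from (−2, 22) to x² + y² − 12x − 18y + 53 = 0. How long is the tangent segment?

The centre is (6, 9) and r = 8. The square of the distance from P to the centre is 64 + 169 = 233.
The tangent meets the radius at right angles, so tangent² = |PO|² − r² = 233 − 64 = 169.

13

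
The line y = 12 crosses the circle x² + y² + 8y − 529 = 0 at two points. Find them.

(−17, 12) and (17, 12)

From the line, y = 12. Substituting:
x² − 289 = 0
x = 17 or x = −17, giving (17, 12) and (−17, 12).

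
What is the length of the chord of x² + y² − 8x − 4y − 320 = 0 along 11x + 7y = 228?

2√170

The distance from (4, 2) to the line is 170/√170, and r² = 340.
Half the chord is √(r² − d²) = √(170), so the full chord is 2√170.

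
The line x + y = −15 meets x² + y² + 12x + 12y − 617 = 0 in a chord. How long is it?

37√2

The distance from (−6, −6) to the line is 3/√2, and r² = 689.
Chord = 2√(r² − d²) = 2·√(1369/2) = 37√2.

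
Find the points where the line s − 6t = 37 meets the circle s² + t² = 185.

Express t = (−37 + s)/6 and substitute into the circle:
37s² − 74s − 5291 = 0  ⟹  s² − 2s − 143 = 0
s = 13 or s = −11, giving (13, −4) and (−11, −8).

(−11, −8) and (13, −4)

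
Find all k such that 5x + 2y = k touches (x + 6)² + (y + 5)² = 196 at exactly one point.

Tangency holds when the distance from the centre (−6, −5) to the line equals the radius 14:
|5·(−6) + 2·(−5) − k| / √29 = 14
|k − (−40)| = 14√29.

k = −40 ± 14√29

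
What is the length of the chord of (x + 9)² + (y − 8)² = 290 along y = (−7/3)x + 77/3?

2√58

From the line, y = (77 − 7x)/3. Substituting:
58x² − 580x + 928 = 0  ⟹  x² − 10x + 16 = 0
x = 8 or x = 2, giving (8, 7) and (2, 21).
Chord length = distance between (8, 7) and (2, 21) = √232 = 2√58.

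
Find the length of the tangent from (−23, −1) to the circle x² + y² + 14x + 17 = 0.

With centre O = (−7, 0), |OP|² = 257 and r² = 32.
Power of the point: PT² = |PO|² − r² = 225, so PT = 15.

15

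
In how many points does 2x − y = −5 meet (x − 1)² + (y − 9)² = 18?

Substituting the line into the circle gives 5x² − 18x − 1 = 0.
Discriminant = (−18)² − 4·5·(−1) = 344 > 0.
Two real roots: the line is a secant.

2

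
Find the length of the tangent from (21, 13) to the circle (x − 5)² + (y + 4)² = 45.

10√5

The centre is (5, −4) and r = 3√5. The square of the distance from P to the centre is 256 + 289 = 545.
Power of the point: PT² = |PO|² − r² = 500, so PT = 10√5.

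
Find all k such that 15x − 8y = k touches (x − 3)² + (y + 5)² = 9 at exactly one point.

k = 34 or k = 136

The line touches the circle iff its distance from (3, −5) is 3:
|15·3 − 8·(−5) − k| / √289 = 3
|k − (85)| = 3·17, so k = 136 or k = 34.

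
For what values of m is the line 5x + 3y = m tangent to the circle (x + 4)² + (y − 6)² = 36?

m = −2 ± 6√34

The line touches the circle iff its distance from (−4, 6) is 6:
|5·(−4) + 3·6 − m| / √34 = 6
|m − (−2)| = 6√34.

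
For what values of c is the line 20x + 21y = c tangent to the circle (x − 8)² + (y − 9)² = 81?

c = 88 or c = 610

Tangency holds when the distance from the centre (8, 9) to the line equals the radius 9:
|20·8 + 21·9 − c| / √841 = 9
|c − (349)| = 9·29, so c = 610 or c = 88.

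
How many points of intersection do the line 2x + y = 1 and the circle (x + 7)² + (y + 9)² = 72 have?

d² = (2·(−7) + 1·(−9) − (1))²/5 = 576/5; r² = 72.
Since d² > r², the line lies outside the circle.

0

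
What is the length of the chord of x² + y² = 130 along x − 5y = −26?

4√26

The distance from (0, 0) to the line is 26/√26, and r² = 130.
Half the chord is √(r² − d²) = √(104), so the full chord is 4√26.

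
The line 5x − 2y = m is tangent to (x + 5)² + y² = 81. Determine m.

The line touches the circle iff its distance from (−5, 0) is 9:
|5·(−5) − 2·0 − m| / √29 = 9
|m − (−25)| = 9√29.

m = −25 ± 9√29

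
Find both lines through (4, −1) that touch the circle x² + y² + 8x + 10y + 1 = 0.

3x − y = 13 and x + 3y = 1

A line y − (−1) = m(x − (4)) is tangent when its distance from (−4, −5) is 2√10:
[m·(−8) − (−4)]² = 40(m² + 1)
3m² − 8m − 3 = 0, so m = 3 or m = −1/3.
Through (4, −1) these give 3x − y = 13 and x + 3y = 1.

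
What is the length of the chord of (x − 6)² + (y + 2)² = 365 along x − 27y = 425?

√730

Express y = (−425 + x)/27 and substitute into the circle:
730x² − 9490x − 102200 = 0  ⟹  x² − 13x − 140 = 0
x = 20 or x = −7, giving (20, −15) and (−7, −16).
|(20, −15) − (−7, −16)| = √((27)² + (1)²) = √730.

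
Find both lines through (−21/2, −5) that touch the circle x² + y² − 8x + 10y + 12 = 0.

Write the tangent as mx − y + (−5 − m·(−21/2)) = 0 and set its distance from the centre to √29:
(29/2m − (0))² = 29(m² + 1)
25m² − 4 = 0, so m = −2/5 or m = 2/5.
Through (−21/2, −5) these give 2x + 5y = −46 and 2x − 5y = 4.

2x + 5y = −46 and 2x − 5y = 4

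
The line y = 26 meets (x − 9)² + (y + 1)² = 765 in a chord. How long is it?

12

Substitute y = 26:
x² − 18x + 45 = 0
x = 15 or x = 3, giving (15, 26) and (3, 26).
|(15, 26) − (3, 26)| = √((12)² + (0)²) = 12.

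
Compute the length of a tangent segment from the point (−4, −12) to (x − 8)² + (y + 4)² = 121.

√87

With centre O = (8, −4), |OP|² = 208 and r² = 121.
Power of the point: PT² = |PO|² − r² = 87, so PT = √87.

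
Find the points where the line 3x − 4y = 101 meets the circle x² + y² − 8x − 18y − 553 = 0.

Express y = (−101 + 3x)/4 and substitute into the circle:
25x² − 950x + 8625 = 0  ⟹  x² − 38x + 345 = 0
x = 23 or x = 15, giving (23, −8) and (15, −14).

(15, −14) and (23, −8)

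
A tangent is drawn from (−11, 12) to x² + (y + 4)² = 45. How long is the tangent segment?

2√83

Centre (0, −4), r² = 45. |PO|² = (−11)² + (16)² = 377.
The tangent meets the radius at right angles, so tangent² = |PO|² − r² = 377 − 45 = 332.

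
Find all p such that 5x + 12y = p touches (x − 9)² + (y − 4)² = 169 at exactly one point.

p = −76 or p = 262

Tangency holds when the distance from the centre (9, 4) to the line equals the radius 13:
|5·9 + 12·4 − p| / √169 = 13
|p − (93)| = 13·13, so p = 262 or p = −76.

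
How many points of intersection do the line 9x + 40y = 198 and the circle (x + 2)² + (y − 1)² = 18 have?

0

Substituting the line into the circle gives 1681x² + 3556x + 2564 = 0.
Δ = 12645136 − 17240336 = −4595200.
No real roots: the line does not meet the circle.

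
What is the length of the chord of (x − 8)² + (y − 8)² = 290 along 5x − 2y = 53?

6√29

Centre (8, 8), r² = 290. Perpendicular distance d from centre to line = |−29| / √29 = 29/√29.
Chord = 2√(r² − d²) = 2·√(261) = 6√29.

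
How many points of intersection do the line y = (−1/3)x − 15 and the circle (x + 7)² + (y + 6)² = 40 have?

Centre (−7, −6), r² = 40. Distance² from centre to line = (20)²/10 = 40.
Since d² = r², the line is tangent.

1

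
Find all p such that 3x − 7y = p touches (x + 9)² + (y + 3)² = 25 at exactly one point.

p = −6 ± 5√58

The line touches the circle iff its distance from (−9, −3) is 5:
|3·(−9) − 7·(−3) − p| / √58 = 5
|p − (−6)| = 5√58.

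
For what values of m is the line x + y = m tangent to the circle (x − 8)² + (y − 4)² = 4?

m = 12 ± 2√2

For a tangent, require d(centre, line) = r = 2.
|1·8 + 1·4 − m| / √2 = 2
|m − (12)| = 2√2.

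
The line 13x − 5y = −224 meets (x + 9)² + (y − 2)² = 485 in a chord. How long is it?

Express y = (224 + 13x)/5 and substitute into the circle:
194x² + 6014x + 35696 = 0  ⟹  x² + 31x + 184 = 0
x = −8 or x = −23, giving (−8, 24) and (−23, −15).
Chord length = distance between (−8, 24) and (−23, −15) = √1746 = 3√194.

3√194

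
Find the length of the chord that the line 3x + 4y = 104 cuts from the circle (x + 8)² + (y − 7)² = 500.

20

From the line, y = (104 − 3x)/4. Substituting:
25x² − 200x − 1200 = 0  ⟹  x² − 8x − 48 = 0
x = 12 or x = −4, giving (12, 17) and (−4, 29).
|(12, 17) − (−4, 29)| = √((16)² + (−12)²) = 20.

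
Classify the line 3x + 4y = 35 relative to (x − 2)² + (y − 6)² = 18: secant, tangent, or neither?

Centre (2, 6), r² = 18. Distance² from centre to line = (−5)²/25 = 1.
Since d² < r², the line cuts the circle twice.

secant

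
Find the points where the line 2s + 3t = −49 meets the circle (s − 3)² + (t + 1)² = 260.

Substitute t = (−49 − 2s)/3:
13s² + 130s − 143 = 0  ⟹  s² + 10s − 11 = 0
s = 1 or s = −11, giving (1, −17) and (−11, −9).

(−11, −9) and (1, −17)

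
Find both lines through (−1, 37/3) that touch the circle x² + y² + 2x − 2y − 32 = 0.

Let a tangent through (−1, 37/3) have slope m. Its distance from (−1, 1) must equal √34:
(0m − (−34/3))² = 34(m² + 1)
9m² − 25 = 0, so m = 5/3 or m = −5/3.
With m = 5/3: 5x − 3y = −42. With m = −5/3: 5x + 3y = 32.

5x − 3y = −42 and 5x + 3y = 32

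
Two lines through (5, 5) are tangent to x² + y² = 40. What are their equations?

3x + y = 20 and x + 3y = 20

Write the tangent as mx − y + (5 − m·(5)) = 0 and set its distance from the centre to 2√10:
(−5m − (−5))² = 40(m² + 1)
3m² + 10m + 3 = 0, so m = −3 or m = −1/3.
Through (5, 5) these give 3x + y = 20 and x + 3y = 20.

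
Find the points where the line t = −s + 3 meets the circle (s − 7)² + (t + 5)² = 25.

Substitute t = −s + 3:
2s² − 30s + 88 = 0  ⟹  s² − 15s + 44 = 0
s = 11 or s = 4, giving (11, −8) and (4, −1).

(4, −1) and (11, −8)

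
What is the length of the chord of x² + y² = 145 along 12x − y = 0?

2√145

Express y = 12x and substitute into the circle:
145x² − 145 = 0  ⟹  x² − 1 = 0
x = 1 or x = −1, giving (1, 12) and (−1, −12).
|(1, 12) − (−1, −12)| = √((2)² + (24)²) = 2√145.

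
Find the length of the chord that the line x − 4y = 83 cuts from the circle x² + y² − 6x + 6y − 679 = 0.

From the line, y = (−83 + x)/4. Substituting:
17x² − 238x − 5967 = 0  ⟹  x² − 14x − 351 = 0
x = 27 or x = −13, giving (27, −14) and (−13, −24).
Chord length = distance between (27, −14) and (−13, −24) = √1700 = 10√17.

10√17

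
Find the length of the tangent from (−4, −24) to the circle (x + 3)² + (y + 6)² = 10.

Centre (−3, −6), r² = 10. |PO|² = (−1)² + (−18)² = 325.
Power of the point: PT² = |PO|² − r² = 315, so PT = 3√35.

3√35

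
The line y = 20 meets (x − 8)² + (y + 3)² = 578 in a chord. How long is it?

14

Express y = 20 and substitute into the circle:
x² − 16x + 15 = 0
x = 15 or x = 1, giving (15, 20) and (1, 20).
Chord length = distance between (15, 20) and (1, 20) = √196 = 14.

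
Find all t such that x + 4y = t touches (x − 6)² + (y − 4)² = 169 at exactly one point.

t = 22 ± 13√17

For a tangent, require d(centre, line) = r = 13.
|1·6 + 4·4 − t| / √17 = 13
|t − (22)| = 13√17.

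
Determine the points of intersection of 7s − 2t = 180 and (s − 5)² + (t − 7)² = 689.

(22, −13) and (30, 15)

From the line, t = (−180 + 7s)/2. Substituting:
53s² − 2756s + 34980 = 0  ⟹  s² − 52s + 660 = 0
s = 30 or s = 22, giving (30, 15) and (22, −13).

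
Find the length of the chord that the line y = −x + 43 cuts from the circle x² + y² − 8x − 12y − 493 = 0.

Centre (4, 6), r² = 545. Perpendicular distance d from centre to line = |−33| / √2 = 33/√2.
Chord = 2√(r² − d²) = 2·√(1/2) = √2.

√2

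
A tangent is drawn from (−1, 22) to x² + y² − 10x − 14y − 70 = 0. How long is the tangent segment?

3√13

With centre O = (5, 7), |OP|² = 261 and r² = 144.
By the tangent–radius right angle, tangent length = √(|PO|² − r²) = √117 = 3√13.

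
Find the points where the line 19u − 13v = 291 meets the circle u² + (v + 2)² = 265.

Substitute v = (−291 + 19u)/13:
530u² − 10070u + 25440 = 0  ⟹  u² − 19u + 48 = 0
u = 16 or u = 3, giving (16, 1) and (3, −18).

(3, −18) and (16, 1)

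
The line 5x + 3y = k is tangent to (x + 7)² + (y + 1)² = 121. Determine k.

k = −38 ± 11√34

The line touches the circle iff its distance from (−7, −1) is 11:
|5·(−7) + 3·(−1) − k| / √34 = 11
|k − (−38)| = 11√34.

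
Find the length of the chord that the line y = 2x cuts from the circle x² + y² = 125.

10√5

Substitute y = 2x:
5x² − 125 = 0  ⟹  x² − 25 = 0
x = 5 or x = −5, giving (5, 10) and (−5, −10).
Chord length = distance between (5, 10) and (−5, −10) = √500 = 10√5.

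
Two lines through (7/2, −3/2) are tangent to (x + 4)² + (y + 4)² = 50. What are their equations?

7x − y = 26 and x + y = 2

A line y − (−3/2) = m(x − (7/2)) is tangent when its distance from (−4, −4) is 5√2:
(−15/2m − (−5/2))² = 50(m² + 1)
m² − 6m − 7 = 0, so m = 7 or m = −1.
With m = 7: 7x − y = 26. With m = −1: x + y = 2.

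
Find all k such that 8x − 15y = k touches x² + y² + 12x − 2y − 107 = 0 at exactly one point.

k = −267 or k = 141

Tangency holds when the distance from the centre (−6, 1) to the line equals the radius 12:
|8·(−6) − 15·1 − k| / √289 = 12
|k − (−63)| = 12·17, so k = 141 or k = −267.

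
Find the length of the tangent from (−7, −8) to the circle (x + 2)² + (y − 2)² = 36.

√89

Centre (−2, 2), r² = 36. |PO|² = (−5)² + (−10)² = 125.
By the tangent–radius right angle, tangent length = √(|PO|² − r²) = √89.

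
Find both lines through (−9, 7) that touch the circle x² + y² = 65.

A line y − (7) = m(x − (−9)) is tangent when its distance from (0, 0) is √65:
(9m − (−7))² = 65(m² + 1)
8m² + 63m − 8 = 0, so m = 1/8 or m = −8.
Through (−9, 7) these give x − 8y = −65 and 8x + y = −65.

x − 8y = −65 and 8x + y = −65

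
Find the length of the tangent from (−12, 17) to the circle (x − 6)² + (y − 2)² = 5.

4√34

With centre O = (6, 2), |OP|² = 549 and r² = 5.
The tangent meets the radius at right angles, so tangent² = |PO|² − r² = 549 − 5 = 544.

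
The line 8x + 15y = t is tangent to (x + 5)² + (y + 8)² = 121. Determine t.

For a tangent, require d(centre, line) = r = 11.
|8·(−5) + 15·(−8) − t| / √289 = 11
|t − (−160)| = 11·17, so t = 27 or t = −347.

t = −347 or t = 27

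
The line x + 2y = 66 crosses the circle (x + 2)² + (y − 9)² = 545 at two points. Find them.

(2, 32) and (14, 26)

Express y = (66 − x)/2 and substitute into the circle:
5x² − 80x + 140 = 0  ⟹  x² − 16x + 28 = 0
x = 14 or x = 2, giving (14, 26) and (2, 32).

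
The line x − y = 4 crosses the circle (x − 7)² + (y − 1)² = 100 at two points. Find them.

From the line, y = x − 4. Substituting:
2x² − 24x − 26 = 0  ⟹  x² − 12x − 13 = 0
x = 13 or x = −1, giving (13, 9) and (−1, −5).

(−1, −5) and (13, 9)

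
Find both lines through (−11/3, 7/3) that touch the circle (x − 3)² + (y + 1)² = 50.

A line y − (7/3) = m(x − (−11/3)) is tangent when its distance from (3, −1) is 5√2:
[m·(20/3) − (−10/3)]² = 50(m² + 1)
m² − 8m + 7 = 0, so m = 1 or m = 7.
Through (−11/3, 7/3) these give x − y = −6 and 7x − y = −28.

x − y = −6 and 7x − y = −28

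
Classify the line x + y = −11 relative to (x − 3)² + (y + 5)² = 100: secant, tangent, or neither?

d² = (1·3 + 1·(−5) − (−11))²/2 = 81/2; r² = 100.
Since d² < r², the line cuts the circle twice.

secant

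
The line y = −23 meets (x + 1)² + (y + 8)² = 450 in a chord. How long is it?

Substitute y = −23:
x² + 2x − 224 = 0
x = 14 or x = −16, giving (14, −23) and (−16, −23).
|(14, −23) − (−16, −23)| = √((30)² + (0)²) = 30.

30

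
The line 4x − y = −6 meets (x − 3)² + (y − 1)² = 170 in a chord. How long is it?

The distance from (3, 1) to the line is 17/√17, and r² = 170.
Half the chord is √(r² − d²) = √(153), so the full chord is 6√17.

6√17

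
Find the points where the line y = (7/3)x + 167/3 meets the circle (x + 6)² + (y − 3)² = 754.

From the line, y = (167 + 7x)/3. Substituting:
58x² + 2320x + 18502 = 0  ⟹  x² + 40x + 319 = 0
x = −11 or x = −29, giving (−11, 30) and (−29, −12).

(−29, −12) and (−11, 30)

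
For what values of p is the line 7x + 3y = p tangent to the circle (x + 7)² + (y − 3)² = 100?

For a tangent, require d(centre, line) = r = 10.
|7·(−7) + 3·3 − p| / √58 = 10
|p − (−40)| = 10√58.

p = −40 ± 10√58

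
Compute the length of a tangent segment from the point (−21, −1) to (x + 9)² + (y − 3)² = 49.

The centre is (−9, 3) and r = 7. The square of the distance from P to the centre is 144 + 16 = 160.
By the tangent–radius right angle, tangent length = √(|PO|² − r²) = √111.

√111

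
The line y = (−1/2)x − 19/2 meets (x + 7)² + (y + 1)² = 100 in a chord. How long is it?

Express y = (−19 − x)/2 and substitute into the circle:
5x² + 90x + 85 = 0  ⟹  x² + 18x + 17 = 0
x = −1 or x = −17, giving (−1, −9) and (−17, −1).
|(−1, −9) − (−17, −1)| = √((16)² + (−8)²) = 8√5.

8√5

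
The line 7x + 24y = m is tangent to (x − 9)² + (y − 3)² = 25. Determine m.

m = 10 or m = 260

Tangency holds when the distance from the centre (9, 3) to the line equals the radius 5:
|7·9 + 24·3 − m| / √625 = 5
|m − (135)| = 5·25, so m = 260 or m = 10.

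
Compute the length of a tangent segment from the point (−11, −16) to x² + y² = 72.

With centre O = (0, 0), |OP|² = 377 and r² = 72.
By the tangent–radius right angle, tangent length = √(|PO|² − r²) = √305.

√305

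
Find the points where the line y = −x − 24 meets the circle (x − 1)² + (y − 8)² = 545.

(−16, −8) and (−15, −9)

Substitute y = −x − 24:
2x² + 62x + 480 = 0  ⟹  x² + 31x + 240 = 0
x = −15 or x = −16, giving (−15, −9) and (−16, −8).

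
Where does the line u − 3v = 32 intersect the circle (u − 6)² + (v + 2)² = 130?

(−1, −11) and (17, −5)

Express v = (−32 + u)/3 and substitute into the circle:
10u² − 160u − 170 = 0  ⟹  u² − 16u − 17 = 0
u = 17 or u = −1, giving (17, −5) and (−1, −11).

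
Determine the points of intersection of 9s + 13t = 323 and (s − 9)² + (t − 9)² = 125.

Express t = (323 − 9s)/13 and substitute into the circle:
250s² − 6750s + 35000 = 0  ⟹  s² − 27s + 140 = 0
s = 20 or s = 7, giving (20, 11) and (7, 20).

(7, 20) and (20, 11)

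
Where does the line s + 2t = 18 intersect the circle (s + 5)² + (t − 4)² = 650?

(−24, 21) and (20, −1)

Express t = (18 − s)/2 and substitute into the circle:
5s² + 20s − 2400 = 0  ⟹  s² + 4s − 480 = 0
s = 20 or s = −24, giving (20, −1) and (−24, 21).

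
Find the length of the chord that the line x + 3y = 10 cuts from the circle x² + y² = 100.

6√10

Centre (0, 0), r² = 100. Perpendicular distance d from centre to line = |−10| / √10 = 10/√10.
Chord = 2√(r² − d²) = 2·√(90) = 6√10.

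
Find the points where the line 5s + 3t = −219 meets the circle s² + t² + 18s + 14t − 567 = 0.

Substitute t = (−219 − 5s)/3:
34s² + 2142s + 33660 = 0  ⟹  s² + 63s + 990 = 0
s = −30 or s = −33, giving (−30, −23) and (−33, −18).

(−33, −18) and (−30, −23)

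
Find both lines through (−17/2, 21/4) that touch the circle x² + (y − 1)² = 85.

Write the tangent as mx − y + (21/4 − m·(−17/2)) = 0 and set its distance from the centre to √85:
[m·(17/2) − (−17/4)]² = 85(m² + 1)
12m² − 68m + 63 = 0, so m = 9/2 or m = 7/6.
With m = 9/2: 9x − 2y = −87. With m = 7/6: 7x − 6y = −91.

9x − 2y = −87 and 7x − 6y = −91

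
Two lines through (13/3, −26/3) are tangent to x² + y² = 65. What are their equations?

x + 8y = −65 and 7x − 4y = 65

Write the tangent as mx − y + (−26/3 − m·(13/3)) = 0 and set its distance from the centre to √65:
(−13/3m − (26/3))² = 65(m² + 1)
32m² − 52m − 7 = 0, so m = −1/8 or m = 7/4.
With m = −1/8: x + 8y = −65. With m = 7/4: 7x − 4y = 65.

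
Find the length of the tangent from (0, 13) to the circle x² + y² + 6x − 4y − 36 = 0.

With centre O = (−3, 2), |OP|² = 130 and r² = 49.
Power of the point: PT² = |PO|² − r² = 81, so PT = 9.

9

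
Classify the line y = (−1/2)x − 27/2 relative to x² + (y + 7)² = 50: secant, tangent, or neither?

secant

d² = (1·0 + 2·(−7) − (−27))²/5 = 169/5; r² = 50.
Since d² < r², the line cuts the circle twice.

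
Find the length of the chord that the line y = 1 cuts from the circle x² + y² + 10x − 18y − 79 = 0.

Substitute y = 1:
x² + 10x − 96 = 0
x = 6 or x = −16, giving (6, 1) and (−16, 1).
Chord length = distance between (6, 1) and (−16, 1) = √484 = 22.

22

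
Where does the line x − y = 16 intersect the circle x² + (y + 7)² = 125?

(−2, −18) and (11, −5)

From the line, y = x − 16. Substituting:
2x² − 18x − 44 = 0  ⟹  x² − 9x − 22 = 0
x = 11 or x = −2, giving (11, −5) and (−2, −18).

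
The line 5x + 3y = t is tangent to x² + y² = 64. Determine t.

The line touches the circle iff its distance from (0, 0) is 8:
|5·0 + 3·0 − t| / √34 = 8
|t| = 8√34.

t = ±8√34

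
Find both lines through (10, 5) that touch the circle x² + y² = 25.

4x − 3y = 25 and y = 5

Let a tangent through (10, 5) have slope m. Its distance from (0, 0) must equal 5:
[m·(−10) − (−5)]² = 25(m² + 1)
3m² − 4m = 0, so m = 4/3 or m = 0.
With m = 4/3: 4x − 3y = 25. With m = 0: y = 5.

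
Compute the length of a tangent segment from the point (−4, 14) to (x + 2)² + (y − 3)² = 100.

The centre is (−2, 3) and r = 10. The square of the distance from P to the centre is 4 + 121 = 125.
Power of the point: PT² = |PO|² − r² = 25, so PT = 5.

5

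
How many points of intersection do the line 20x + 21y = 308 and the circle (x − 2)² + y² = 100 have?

d² = (20·2 + 21·0 − (308))²/841 = 71824/841; r² = 100.
Since d² < r², the line cuts the circle twice.

2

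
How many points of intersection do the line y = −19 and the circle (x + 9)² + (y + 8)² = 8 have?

Substituting the line into the circle gives x² + 18x + 194 = 0.
Δ = 324 − 776 = −452.
No real roots: the line does not meet the circle.

0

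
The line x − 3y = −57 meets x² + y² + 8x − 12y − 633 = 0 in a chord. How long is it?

Centre (−4, 6), r² = 685. Perpendicular distance d from centre to line = |35| / √10 = 35/√10.
Chord = 2√(r² − d²) = 2·√(1125/2) = 15√10.

15√10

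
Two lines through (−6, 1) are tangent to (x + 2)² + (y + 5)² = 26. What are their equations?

Write the tangent as mx − y + (1 − m·(−6)) = 0 and set its distance from the centre to √26:
(4m − (−6))² = 26(m² + 1)
5m² − 24m − 5 = 0, so m = −1/5 or m = 5.
With m = −1/5: x + 5y = −1. With m = 5: 5x − y = −31.

x + 5y = −1 and 5x − y = −31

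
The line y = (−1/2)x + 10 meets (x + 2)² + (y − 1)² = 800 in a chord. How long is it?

24√5

Express y = (20 − x)/2 and substitute into the circle:
5x² − 20x − 2860 = 0  ⟹  x² − 4x − 572 = 0
x = 26 or x = −22, giving (26, −3) and (−22, 21).
Chord length = distance between (26, −3) and (−22, 21) = √2880 = 24√5.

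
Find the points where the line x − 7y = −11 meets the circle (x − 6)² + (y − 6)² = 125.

From the line, y = (11 + x)/7. Substituting:
50x² − 650x − 3400 = 0  ⟹  x² − 13x − 68 = 0
x = 17 or x = −4, giving (17, 4) and (−4, 1).

(−4, 1) and (17, 4)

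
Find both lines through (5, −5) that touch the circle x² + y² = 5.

x + 2y = −5 and 2x + y = 5

A line y − (−5) = m(x − (5)) is tangent when its distance from (0, 0) is √5:
[m·(−5) − (5)]² = 5(m² + 1)
2m² + 5m + 2 = 0, so m = −1/2 or m = −2.
Through (5, −5) these give x + 2y = −5 and 2x + y = 5.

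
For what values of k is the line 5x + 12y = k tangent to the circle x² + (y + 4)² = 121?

k = −191 or k = 95

Tangency holds when the distance from the centre (0, −4) to the line equals the radius 11:
|5·0 + 12·(−4) − k| / √169 = 11
|k − (−48)| = 11·13, so k = 95 or k = −191.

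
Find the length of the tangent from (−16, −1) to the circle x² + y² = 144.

√113

The centre is (0, 0) and r = 12. The square of the distance from P to the centre is 256 + 1 = 257.
Power of the point: PT² = |PO|² − r² = 113, so PT = √113.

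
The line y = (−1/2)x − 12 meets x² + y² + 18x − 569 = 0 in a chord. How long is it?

Express y = (−24 − x)/2 and substitute into the circle:
5x² + 120x − 1700 = 0  ⟹  x² + 24x − 340 = 0
x = 10 or x = −34, giving (10, −17) and (−34, 5).
Chord length = distance between (10, −17) and (−34, 5) = √2420 = 22√5.

22√5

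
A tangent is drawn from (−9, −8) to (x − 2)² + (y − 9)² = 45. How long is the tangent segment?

The centre is (2, 9) and r = 3√5. The square of the distance from P to the centre is 121 + 289 = 410.
By the tangent–radius right angle, tangent length = √(|PO|² − r²) = √365.

√365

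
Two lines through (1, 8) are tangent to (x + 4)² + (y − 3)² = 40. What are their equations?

x + 3y = 25 and 3x + y = 11

Let a tangent through (1, 8) have slope m. Its distance from (−4, 3) must equal 2√10:
[m·(−5) − (−5)]² = 40(m² + 1)
3m² + 10m + 3 = 0, so m = −1/3 or m = −3.
Through (1, 8) these give x + 3y = 25 and 3x + y = 11.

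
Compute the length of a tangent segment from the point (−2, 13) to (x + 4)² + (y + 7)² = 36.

4√23

The centre is (−4, −7) and r = 6. The square of the distance from P to the centre is 4 + 400 = 404.
By the tangent–radius right angle, tangent length = √(|PO|² − r²) = √368 = 4√23.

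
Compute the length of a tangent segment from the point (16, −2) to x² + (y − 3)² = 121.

4√10

The centre is (0, 3) and r = 11. The square of the distance from P to the centre is 256 + 25 = 281.
Power of the point: PT² = |PO|² − r² = 160, so PT = 4√10.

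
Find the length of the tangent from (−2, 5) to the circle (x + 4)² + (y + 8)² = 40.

Centre (−4, −8), r² = 40. |PO|² = (2)² + (13)² = 173.
By the tangent–radius right angle, tangent length = √(|PO|² − r²) = √133.

√133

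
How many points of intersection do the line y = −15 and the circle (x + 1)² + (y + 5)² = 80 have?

d² = (0·(−1) + 1·(−5) − (−15))² = 100; r² = 80.
Since d² > r², the line lies outside the circle.

0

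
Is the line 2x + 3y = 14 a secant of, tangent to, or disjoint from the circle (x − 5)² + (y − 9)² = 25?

Substituting the line into the circle gives 13x² − 38x + 169 = 0.
Discriminant = (−38)² − 4·13·(169) = −7344 < 0.
No real roots: the line does not meet the circle.

disjoint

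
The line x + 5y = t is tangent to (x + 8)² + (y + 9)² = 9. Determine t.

t = −53 ± 3√26

For a tangent, require d(centre, line) = r = 3.
|1·(−8) + 5·(−9) − t| / √26 = 3
|t − (−53)| = 3√26.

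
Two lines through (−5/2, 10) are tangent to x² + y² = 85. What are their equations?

A line y − (10) = m(x − (−5/2)) is tangent when its distance from (0, 0) is √85:
[m·(5/2) − (−10)]² = 85(m² + 1)
63m² − 40m − 12 = 0, so m = −2/9 or m = 6/7.
Through (−5/2, 10) these give 2x + 9y = 85 and 6x − 7y = −85.

2x + 9y = 85 and 6x − 7y = −85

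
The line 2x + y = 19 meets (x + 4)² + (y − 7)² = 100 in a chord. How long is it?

4√5

Substitute y = −2x + 19:
5x² − 40x + 60 = 0  ⟹  x² − 8x + 12 = 0
x = 6 or x = 2, giving (6, 7) and (2, 15).
Chord length = distance between (6, 7) and (2, 15) = √80 = 4√5.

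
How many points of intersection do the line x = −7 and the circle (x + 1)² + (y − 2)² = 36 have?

d² = (1·(−1) + 0·2 − (−7))² = 36; r² = 36.
Since d² = r², the line is tangent.

1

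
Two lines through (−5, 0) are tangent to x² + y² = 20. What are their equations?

A line y − (0) = m(x − (−5)) is tangent when its distance from (0, 0) is 2√5:
[m·(5) − (0)]² = 20(m² + 1)
m² − 4 = 0, so m = −2 or m = 2.
Through (−5, 0) these give 2x + y = −10 and 2x − y = −10.

2x + y = −10 and 2x − y = −10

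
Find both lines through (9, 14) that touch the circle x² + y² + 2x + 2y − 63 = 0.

4x − 7y = −62 and 8x − y = 58

A line y − (14) = m(x − (9)) is tangent when its distance from (−1, −1) is √65:
[m·(−10) − (−15)]² = 65(m² + 1)
7m² − 60m + 32 = 0, so m = 4/7 or m = 8.
Through (9, 14) these give 4x − 7y = −62 and 8x − y = 58.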